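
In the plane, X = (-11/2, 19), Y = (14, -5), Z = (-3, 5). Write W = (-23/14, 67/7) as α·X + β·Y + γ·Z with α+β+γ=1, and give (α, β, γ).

(3/7, 1/7, 3/7)

Signed area of the reference triangle: [XYZ] = ½·((-11/2)·(-5−5) + 14·(5−19) + (-3)·(19−(-5))) = ½·(55 − 196 − 72) = -213/2.
[WYZ] = ½·((-23/14)·(-5−5) + 14·(5−(67/7)) + (-3)·(67/7−(-5))) = ½·(115/7 − 64 − 306/7) = -639/14, so the X-coordinate is (-639/14)/(-213/2) = 3/7.
[XWZ] = ½·((-11/2)·(67/7−5) + (-23/14)·(5−19) + (-3)·(19−(67/7))) = ½·(-176/7 + 23 − 198/7) = -213/14, so the Y-coordinate is 1/7.
[XYW] = ½·((-11/2)·(-5−(67/7)) + 14·(67/7−19) + (-23/14)·(19−(-5))) = ½·(561/7 − 132 − 276/7) = -639/14, so the Z-coordinate is 3/7.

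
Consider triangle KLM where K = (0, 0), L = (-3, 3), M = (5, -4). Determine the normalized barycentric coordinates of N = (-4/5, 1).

(1/5, 3/5, 1/5)

Signed area of the reference triangle: [KLM] = ½·(0·(3−(-4)) + (-3)·(-4−0) + 5·(0−3)) = ½·(0 + 12 − 15) = -3/2.
[NLM] = ½·((-4/5)·(3−(-4)) + (-3)·(-4−1) + 5·(1−3)) = ½·(-28/5 + 15 − 10) = -3/10, so the K-coordinate is (-3/10)/(-3/2) = 1/5.
[KNM] = ½·(0·(1−(-4)) + (-4/5)·(-4−0) + 5·(0−1)) = ½·(0 + 16/5 − 5) = -9/10, so the L-coordinate is 3/5.
[KLN] = ½·(0·(3−1) + (-3)·(1−0) + (-4/5)·(0−3)) = ½·(0 − 3 + 12/5) = -3/10, so the M-coordinate is 1/5.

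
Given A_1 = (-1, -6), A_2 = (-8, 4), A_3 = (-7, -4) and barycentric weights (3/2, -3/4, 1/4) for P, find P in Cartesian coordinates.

(11/4, -13)

P = (3/2)·A_1 + (-3/4)·A_2 + (1/4)·A_3.
x-coordinate: (3/2)·(-1) + (-3/4)·(-8) + (1/4)·(-7) = 11/4.
y-coordinate: (3/2)·(-6) + (-3/4)·4 + (1/4)·(-4) = -13.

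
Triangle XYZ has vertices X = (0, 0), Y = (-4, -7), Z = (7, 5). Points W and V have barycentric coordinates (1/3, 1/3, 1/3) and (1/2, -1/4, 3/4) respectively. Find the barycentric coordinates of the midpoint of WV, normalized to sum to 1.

Since both coordinate triples sum to 1, the midpoint's barycentrics are the componentwise average.
(1/3+1/2)/2 = 5/12; similarly 1/24 and 13/24.

(5/12, 1/24, 13/24)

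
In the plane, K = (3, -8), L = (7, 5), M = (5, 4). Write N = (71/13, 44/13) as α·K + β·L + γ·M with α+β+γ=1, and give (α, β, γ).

Signed area of the reference triangle: [KLM] = ½·(3·(5−4) + 7·(4−(-8)) + 5·(-8−5)) = ½·(3 + 84 − 65) = 11.
[NLM] = ½·((71/13)·(5−4) + 7·(4−(44/13)) + 5·(44/13−5)) = ½·(71/13 + 56/13 − 105/13) = 11/13, so the K-coordinate is (11/13)/11 = 1/13.
[KNM] = ½·(3·(44/13−4) + (71/13)·(4−(-8)) + 5·(-8−(44/13))) = ½·(-24/13 + 852/13 − 740/13) = 44/13, so the L-coordinate is 4/13.
[KLN] = ½·(3·(5−(44/13)) + 7·(44/13−(-8)) + (71/13)·(-8−5)) = ½·(63/13 + 1036/13 − 71) = 88/13, so the M-coordinate is 8/13.
Check: 1/13 + 4/13 + 8/13 = 1.

(1/13, 4/13, 8/13)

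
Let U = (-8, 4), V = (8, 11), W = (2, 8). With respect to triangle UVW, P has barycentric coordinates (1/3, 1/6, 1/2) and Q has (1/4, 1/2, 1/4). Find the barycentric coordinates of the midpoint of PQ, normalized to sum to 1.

(7/24, 1/3, 3/8)

Since both coordinate triples sum to 1, the midpoint's barycentrics are the componentwise average.
(1/3+1/4)/2 = 7/24; similarly 1/3 and 3/8.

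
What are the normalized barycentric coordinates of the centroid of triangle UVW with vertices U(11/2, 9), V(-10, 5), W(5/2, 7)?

(1/3, 1/3, 1/3)

The centroid is the average of the vertices, so each weight is 1/3.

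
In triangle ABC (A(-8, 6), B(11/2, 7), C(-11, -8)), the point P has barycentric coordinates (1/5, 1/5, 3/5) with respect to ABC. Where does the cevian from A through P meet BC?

(-55/8, -17/4)

Line AP meets BC where the A-coordinate vanishes; zeroing P's A-weight and renormalizing leaves B, C-weights 1/5 : 3/5 → (1/4, 3/4).
So Q = (1/4)·B + (3/4)·C = (-55/8, -17/4).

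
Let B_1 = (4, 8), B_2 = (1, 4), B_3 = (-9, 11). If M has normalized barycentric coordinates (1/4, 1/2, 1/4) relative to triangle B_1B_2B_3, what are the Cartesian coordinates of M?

(-3/4, 27/4)

M = (1/4)·B_1 + (1/2)·B_2 + (1/4)·B_3.
x-coordinate: (1/4)·4 + (1/2)·1 + (1/4)·(-9) = -3/4.
y-coordinate: (1/4)·8 + (1/2)·4 + (1/4)·11 = 27/4.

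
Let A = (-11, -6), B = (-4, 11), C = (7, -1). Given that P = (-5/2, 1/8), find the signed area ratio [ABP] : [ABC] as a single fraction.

[ABC] = ½·((-11)·(11−(-1)) + (-4)·(-1−(-6)) + 7·(-6−11)) = ½·(-132 − 20 − 119) = -271/2.
[ABP] = ½·((-11)·(11−(1/8)) + (-4)·(1/8−(-6)) + (-5/2)·(-6−11)) = ½·(-957/8 − 49/2 + 85/2) = -813/16, so the ratio is (-813/16)/(-271/2) = 3/8.

3/8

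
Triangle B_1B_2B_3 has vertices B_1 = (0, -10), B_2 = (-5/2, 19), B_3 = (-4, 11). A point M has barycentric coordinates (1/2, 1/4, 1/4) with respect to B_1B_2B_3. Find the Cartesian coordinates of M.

(-13/8, 5/2)

M = (1/2)·B_1 + (1/4)·B_2 + (1/4)·B_3.
x-coordinate: (1/2)·0 + (1/4)·(-5/2) + (1/4)·(-4) = -13/8.
y-coordinate: (1/2)·(-10) + (1/4)·19 + (1/4)·11 = 5/2.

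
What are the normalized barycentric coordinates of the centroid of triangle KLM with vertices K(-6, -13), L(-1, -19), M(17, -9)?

The centroid is the average of the vertices, so each weight is 1/3.

(1/3, 1/3, 1/3)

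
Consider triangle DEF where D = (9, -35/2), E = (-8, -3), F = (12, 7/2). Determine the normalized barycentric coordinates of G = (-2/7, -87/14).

Signed area of the reference triangle: [DEF] = ½·(9·(-3−(7/2)) + (-8)·(7/2−(-35/2)) + 12·(-35/2−(-3))) = ½·(-117/2 − 168 − 174) = -801/4.
[GEF] = ½·((-2/7)·(-3−(7/2)) + (-8)·(7/2−(-87/14)) + 12·(-87/14−(-3))) = ½·(13/7 − 544/7 − 270/7) = -801/14, so the D-coordinate is (-801/14)/(-801/4) = 2/7.
[DGF] = ½·(9·(-87/14−(7/2)) + (-2/7)·(7/2−(-35/2)) + 12·(-35/2−(-87/14))) = ½·(-612/7 − 6 − 948/7) = -801/7, so the E-coordinate is 4/7.
[DEG] = ½·(9·(-3−(-87/14)) + (-8)·(-87/14−(-35/2)) + (-2/7)·(-35/2−(-3))) = ½·(405/14 − 632/7 + 29/7) = -801/28, so the F-coordinate is 1/7.

(2/7, 4/7, 1/7)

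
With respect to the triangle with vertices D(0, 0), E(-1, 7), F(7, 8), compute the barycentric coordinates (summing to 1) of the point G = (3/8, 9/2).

Signed area of the reference triangle: [DEF] = ½·(0·(7−8) + (-1)·(8−0) + 7·(0−7)) = ½·(0 − 8 − 49) = -57/2.
[GEF] = ½·((3/8)·(7−8) + (-1)·(8−(9/2)) + 7·(9/2−7)) = ½·(-3/8 − 7/2 − 35/2) = -171/16, so the D-coordinate is (-171/16)/(-57/2) = 3/8.
[DGF] = ½·(0·(9/2−8) + (3/8)·(8−0) + 7·(0−(9/2))) = ½·(0 + 3 − 63/2) = -57/4, so the E-coordinate is 1/2.
[DEG] = ½·(0·(7−(9/2)) + (-1)·(9/2−0) + (3/8)·(0−7)) = ½·(0 − 9/2 − 21/8) = -57/16, so the F-coordinate is 1/8.

(3/8, 1/2, 1/8)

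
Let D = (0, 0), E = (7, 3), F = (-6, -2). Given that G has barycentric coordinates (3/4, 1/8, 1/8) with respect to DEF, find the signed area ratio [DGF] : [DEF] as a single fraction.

The signed ratio [DGF]/[DEF] equals the barycentric coordinate of G at vertex E, which is 1/8.

1/8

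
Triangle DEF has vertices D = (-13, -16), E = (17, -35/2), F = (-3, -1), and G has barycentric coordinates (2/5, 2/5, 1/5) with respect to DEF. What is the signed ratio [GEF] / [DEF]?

The signed ratio [GEF]/[DEF] equals the barycentric coordinate of G at vertex D, which is 2/5.

2/5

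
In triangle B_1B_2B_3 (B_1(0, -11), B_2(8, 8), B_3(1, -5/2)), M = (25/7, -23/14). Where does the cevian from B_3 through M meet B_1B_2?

Barycentric coordinates of M with respect to B_1B_2B_3: (3/7, 3/7, 1/7).
On side B_1B_2 the B_3-coordinate is zero; dropping M's B_3-weight 1/7 and renormalizing the remaining 3/7 : 3/7 gives weights 1/2, 1/2 on B_1, B_2.
N = (1/2)·(0, -11) + (1/2)·(8, 8) = (4, -3/2).

(4, -3/2)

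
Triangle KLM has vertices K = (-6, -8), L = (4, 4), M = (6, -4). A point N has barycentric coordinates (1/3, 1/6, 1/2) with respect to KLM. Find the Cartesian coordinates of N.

N = (1/3)·K + (1/6)·L + (1/2)·M.
x-coordinate: (1/3)·(-6) + (1/6)·4 + (1/2)·6 = 5/3.
y-coordinate: (1/3)·(-8) + (1/6)·4 + (1/2)·(-4) = -4.

(5/3, -4)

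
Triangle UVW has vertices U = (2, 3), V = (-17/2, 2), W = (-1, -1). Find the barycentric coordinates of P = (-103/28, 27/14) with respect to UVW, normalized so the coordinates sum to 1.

Signed area of the reference triangle: [UVW] = ½·(2·(2−(-1)) + (-17/2)·(-1−3) + (-1)·(3−2)) = ½·(6 + 34 − 1) = 39/2.
[PVW] = ½·((-103/28)·(2−(-1)) + (-17/2)·(-1−(27/14)) + (-1)·(27/14−2)) = ½·(-309/28 + 697/28 + 1/14) = 195/28, so the U-coordinate is (195/28)/(39/2) = 5/14.
[UPW] = ½·(2·(27/14−(-1)) + (-103/28)·(-1−3) + (-1)·(3−(27/14))) = ½·(41/7 + 103/7 − 15/14) = 39/4, so the V-coordinate is 1/2.
[UVP] = ½·(2·(2−(27/14)) + (-17/2)·(27/14−3) + (-103/28)·(3−2)) = ½·(1/7 + 255/28 − 103/28) = 39/14, so the W-coordinate is 1/7.
Check: 5/14 + 1/2 + 1/7 = 1.

(5/14, 1/2, 1/7)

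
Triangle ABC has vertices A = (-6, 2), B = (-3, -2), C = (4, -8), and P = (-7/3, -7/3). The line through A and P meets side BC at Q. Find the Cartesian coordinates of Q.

(-8/5, -16/5)

Barycentric coordinates of P with respect to ABC: (1/6, 2/3, 1/6).
On side BC the A-coordinate is zero; dropping P's A-weight 1/6 and renormalizing the remaining 2/3 : 1/6 gives weights 4/5, 1/5 on B, C.
Q = (4/5)·(-3, -2) + (1/5)·(4, -8) = (-8/5, -16/5).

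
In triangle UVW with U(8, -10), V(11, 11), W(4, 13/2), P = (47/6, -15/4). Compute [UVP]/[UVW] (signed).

1/6

[UVW] = ½·(8·(11−(13/2)) + 11·(13/2−(-10)) + 4·(-10−11)) = ½·(36 + 363/2 − 84) = 267/4.
[UVP] = ½·(8·(11−(-15/4)) + 11·(-15/4−(-10)) + (47/6)·(-10−11)) = ½·(118 + 275/4 − 329/2) = 89/8, so the ratio is (89/8)/(267/4) = 1/6.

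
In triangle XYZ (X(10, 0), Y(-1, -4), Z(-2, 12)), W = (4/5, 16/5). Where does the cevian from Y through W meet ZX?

Barycentric coordinates of W with respect to XYZ: (1/5, 2/5, 2/5).
On side ZX the Y-coordinate is zero; dropping W's Y-weight 2/5 and renormalizing the remaining 2/5 : 1/5 gives weights 2/3, 1/3 on Z, X.
V = (2/3)·(-2, 12) + (1/3)·(10, 0) = (2, 8).

(2, 8)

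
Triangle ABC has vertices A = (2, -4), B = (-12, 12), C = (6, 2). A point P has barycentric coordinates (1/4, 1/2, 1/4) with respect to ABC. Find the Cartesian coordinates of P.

(-4, 11/2)

P = (1/4)·A + (1/2)·B + (1/4)·C.
x-coordinate: (1/4)·2 + (1/2)·(-12) + (1/4)·6 = -4.
y-coordinate: (1/4)·(-4) + (1/2)·12 + (1/4)·2 = 11/2.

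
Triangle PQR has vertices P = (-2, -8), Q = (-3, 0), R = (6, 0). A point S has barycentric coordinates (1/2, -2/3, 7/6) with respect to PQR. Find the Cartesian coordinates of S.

(8, -4)

S = (1/2)·P + (-2/3)·Q + (7/6)·R.
x-coordinate: (1/2)·(-2) + (-2/3)·(-3) + (7/6)·6 = 8.
y-coordinate: (1/2)·(-8) + (-2/3)·0 + (7/6)·0 = -4.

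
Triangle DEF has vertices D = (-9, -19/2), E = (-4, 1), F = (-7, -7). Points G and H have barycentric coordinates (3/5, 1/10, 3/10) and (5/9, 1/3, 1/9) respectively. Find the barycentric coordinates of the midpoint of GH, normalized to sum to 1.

Since both coordinate triples sum to 1, the midpoint's barycentrics are the componentwise average.
(3/5+5/9)/2 = 26/45; similarly 13/60 and 37/180.

(26/45, 13/60, 37/180)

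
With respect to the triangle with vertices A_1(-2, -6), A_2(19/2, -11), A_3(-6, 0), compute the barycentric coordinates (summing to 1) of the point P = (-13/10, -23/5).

(2/5, 1/5, 2/5)

Signed area of the reference triangle: [A_1A_2A_3] = ½·((-2)·(-11−0) + (19/2)·(0−(-6)) + (-6)·(-6−(-11))) = ½·(22 + 57 − 30) = 49/2.
[PA_2A_3] = ½·((-13/10)·(-11−0) + (19/2)·(0−(-23/5)) + (-6)·(-23/5−(-11))) = ½·(143/10 + 437/10 − 192/5) = 49/5, so the A_1-coordinate is (49/5)/(49/2) = 2/5.
[A_1PA_3] = ½·((-2)·(-23/5−0) + (-13/10)·(0−(-6)) + (-6)·(-6−(-23/5))) = ½·(46/5 − 39/5 + 42/5) = 49/10, so the A_2-coordinate is 1/5.
[A_1A_2P] = ½·((-2)·(-11−(-23/5)) + (19/2)·(-23/5−(-6)) + (-13/10)·(-6−(-11))) = ½·(64/5 + 133/10 − 13/2) = 49/5, so the A_3-coordinate is 2/5.
Check: 2/5 + 1/5 + 2/5 = 1.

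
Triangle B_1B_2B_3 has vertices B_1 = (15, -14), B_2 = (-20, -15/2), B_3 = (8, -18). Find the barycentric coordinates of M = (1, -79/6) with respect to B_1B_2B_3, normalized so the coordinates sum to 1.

Signed area of the reference triangle: [B_1B_2B_3] = ½·(15·(-15/2−(-18)) + (-20)·(-18−(-14)) + 8·(-14−(-15/2))) = ½·(315/2 + 80 − 52) = 371/4.
[MB_2B_3] = ½·(1·(-15/2−(-18)) + (-20)·(-18−(-79/6)) + 8·(-79/6−(-15/2))) = ½·(21/2 + 290/3 − 136/3) = 371/12, so the B_1-coordinate is (371/12)/(371/4) = 1/3.
[B_1MB_3] = ½·(15·(-79/6−(-18)) + 1·(-18−(-14)) + 8·(-14−(-79/6))) = ½·(145/2 − 4 − 20/3) = 371/12, so the B_2-coordinate is 1/3.
[B_1B_2M] = ½·(15·(-15/2−(-79/6)) + (-20)·(-79/6−(-14)) + 1·(-14−(-15/2))) = ½·(85 − 50/3 − 13/2) = 371/12, so the B_3-coordinate is 1/3.
Check: 1/3 + 1/3 + 1/3 = 1.

(1/3, 1/3, 1/3)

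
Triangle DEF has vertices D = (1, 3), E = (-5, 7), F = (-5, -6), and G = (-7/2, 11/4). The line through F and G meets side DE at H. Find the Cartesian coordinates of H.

Barycentric coordinates of G with respect to DEF: (1/4, 1/2, 1/4).
On side DE the F-coordinate is zero; dropping G's F-weight 1/4 and renormalizing the remaining 1/4 : 1/2 gives weights 1/3, 2/3 on D, E.
H = (1/3)·(1, 3) + (2/3)·(-5, 7) = (-3, 17/3).

(-3, 17/3)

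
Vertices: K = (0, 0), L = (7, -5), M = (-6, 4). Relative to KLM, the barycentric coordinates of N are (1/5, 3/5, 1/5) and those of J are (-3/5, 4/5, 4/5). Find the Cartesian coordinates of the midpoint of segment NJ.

(19/10, -3/2)

Barycentric coordinates of the midpoint are the average: (-1/5, 7/10, 1/2).
Converting: (-1/5)·K + (7/10)·L + (1/2)·M = (19/10, -3/2).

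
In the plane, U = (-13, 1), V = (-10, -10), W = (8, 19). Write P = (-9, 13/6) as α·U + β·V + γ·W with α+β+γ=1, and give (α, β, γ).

(2/3, 1/6, 1/6)

Signed area of the reference triangle: [UVW] = ½·((-13)·(-10−19) + (-10)·(19−1) + 8·(1−(-10))) = ½·(377 − 180 + 88) = 285/2.
[PVW] = ½·((-9)·(-10−19) + (-10)·(19−(13/6)) + 8·(13/6−(-10))) = ½·(261 − 505/3 + 292/3) = 95, so the U-coordinate is 95/(285/2) = 2/3.
[UPW] = ½·((-13)·(13/6−19) + (-9)·(19−1) + 8·(1−(13/6))) = ½·(1313/6 − 162 − 28/3) = 95/4, so the V-coordinate is 1/6.
[UVP] = ½·((-13)·(-10−(13/6)) + (-10)·(13/6−1) + (-9)·(1−(-10))) = ½·(949/6 − 35/3 − 99) = 95/4, so the W-coordinate is 1/6.
Check: 2/3 + 1/6 + 1/6 = 1.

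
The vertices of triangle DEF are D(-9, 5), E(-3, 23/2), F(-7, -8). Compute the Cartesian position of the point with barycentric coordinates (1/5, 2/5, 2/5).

(-29/5, 12/5)

G = (1/5)·D + (2/5)·E + (2/5)·F.
x-coordinate: (1/5)·(-9) + (2/5)·(-3) + (2/5)·(-7) = -29/5.
y-coordinate: (1/5)·5 + (2/5)·(23/2) + (2/5)·(-8) = 12/5.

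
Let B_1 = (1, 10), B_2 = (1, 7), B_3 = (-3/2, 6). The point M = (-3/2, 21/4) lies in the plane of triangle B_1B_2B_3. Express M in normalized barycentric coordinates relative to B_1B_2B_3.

(-1/4, 1/4, 1)

Signed area of the reference triangle: [B_1B_2B_3] = ½·(1·(7−6) + 1·(6−10) + (-3/2)·(10−7)) = ½·(1 − 4 − 9/2) = -15/4.
[MB_2B_3] = ½·((-3/2)·(7−6) + 1·(6−(21/4)) + (-3/2)·(21/4−7)) = ½·(-3/2 + 3/4 + 21/8) = 15/16, so the B_1-coordinate is (15/16)/(-15/4) = -1/4.
[B_1MB_3] = ½·(1·(21/4−6) + (-3/2)·(6−10) + (-3/2)·(10−(21/4))) = ½·(-3/4 + 6 − 57/8) = -15/16, so the B_2-coordinate is 1/4.
[B_1B_2M] = ½·(1·(7−(21/4)) + 1·(21/4−10) + (-3/2)·(10−7)) = ½·(7/4 − 19/4 − 9/2) = -15/4, so the B_3-coordinate is 1.
Check: -1/4 + 1/4 + 1 = 1.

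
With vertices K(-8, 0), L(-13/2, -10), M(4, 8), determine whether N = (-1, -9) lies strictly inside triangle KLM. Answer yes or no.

Barycentric coordinates of N: (-59/88, 41/33, 113/264).
The three coordinates are negative, positive, positive; a point is interior exactly when all three are positive.

no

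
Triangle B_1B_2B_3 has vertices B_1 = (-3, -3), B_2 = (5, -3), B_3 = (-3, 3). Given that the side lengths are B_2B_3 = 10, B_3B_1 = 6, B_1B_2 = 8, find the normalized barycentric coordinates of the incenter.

(5/12, 1/4, 1/3)

The incenter has barycentric coordinates proportional to the opposite side lengths: (10 : 6 : 8).
Normalizing by 10+6+8 = 24 gives (5/12, 1/4, 1/3).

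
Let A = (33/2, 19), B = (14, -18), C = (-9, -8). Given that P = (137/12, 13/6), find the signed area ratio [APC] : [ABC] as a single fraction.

[ABC] = ½·((33/2)·(-18−(-8)) + 14·(-8−19) + (-9)·(19−(-18))) = ½·(-165 − 378 − 333) = -438.
[APC] = ½·((33/2)·(13/6−(-8)) + (137/12)·(-8−19) + (-9)·(19−(13/6))) = ½·(671/4 − 1233/4 − 303/2) = -146, so the ratio is (-146)/(-438) = 1/3.

1/3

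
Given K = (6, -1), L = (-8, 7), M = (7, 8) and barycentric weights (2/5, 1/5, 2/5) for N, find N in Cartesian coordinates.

N = (2/5)·K + (1/5)·L + (2/5)·M.
x-coordinate: (2/5)·6 + (1/5)·(-8) + (2/5)·7 = 18/5.
y-coordinate: (2/5)·(-1) + (1/5)·7 + (2/5)·8 = 21/5.

(18/5, 21/5)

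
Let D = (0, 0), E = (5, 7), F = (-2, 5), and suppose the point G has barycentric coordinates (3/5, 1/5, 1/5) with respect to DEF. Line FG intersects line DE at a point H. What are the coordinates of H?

(5/4, 7/4)

Line FG meets DE where the F-coordinate vanishes; zeroing G's F-weight and renormalizing leaves D, E-weights 3/5 : 1/5 → (3/4, 1/4).
So H = (3/4)·D + (1/4)·E = (5/4, 7/4).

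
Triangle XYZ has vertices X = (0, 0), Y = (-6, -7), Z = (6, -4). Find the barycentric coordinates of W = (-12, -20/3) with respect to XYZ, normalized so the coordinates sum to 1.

Signed area of the reference triangle: [XYZ] = ½·(0·(-7−(-4)) + (-6)·(-4−0) + 6·(0−(-7))) = ½·(0 + 24 + 42) = 33.
[WYZ] = ½·((-12)·(-7−(-4)) + (-6)·(-4−(-20/3)) + 6·(-20/3−(-7))) = ½·(36 − 16 + 2) = 11, so the X-coordinate is 11/33 = 1/3.
[XWZ] = ½·(0·(-20/3−(-4)) + (-12)·(-4−0) + 6·(0−(-20/3))) = ½·(0 + 48 + 40) = 44, so the Y-coordinate is 4/3.
[XYW] = ½·(0·(-7−(-20/3)) + (-6)·(-20/3−0) + (-12)·(0−(-7))) = ½·(0 + 40 − 84) = -22, so the Z-coordinate is -2/3.

(1/3, 4/3, -2/3)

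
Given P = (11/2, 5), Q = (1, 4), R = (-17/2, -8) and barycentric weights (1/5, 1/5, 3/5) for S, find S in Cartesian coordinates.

S = (1/5)·P + (1/5)·Q + (3/5)·R.
x-coordinate: (1/5)·(11/2) + (1/5)·1 + (3/5)·(-17/2) = -19/5.
y-coordinate: (1/5)·5 + (1/5)·4 + (3/5)·(-8) = -3.

(-19/5, -3)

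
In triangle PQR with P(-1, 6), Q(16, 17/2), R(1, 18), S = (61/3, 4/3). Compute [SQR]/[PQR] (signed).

[PQR] = ½·((-1)·(17/2−18) + 16·(18−6) + 1·(6−(17/2))) = ½·(19/2 + 192 − 5/2) = 199/2.
[SQR] = ½·((61/3)·(17/2−18) + 16·(18−(4/3)) + 1·(4/3−(17/2))) = ½·(-1159/6 + 800/3 − 43/6) = 199/6, so the ratio is (199/6)/(199/2) = 1/3.

1/3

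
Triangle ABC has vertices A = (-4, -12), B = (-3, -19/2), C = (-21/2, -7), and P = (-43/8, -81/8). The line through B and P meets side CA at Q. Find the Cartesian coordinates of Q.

Barycentric coordinates of P with respect to ABC: (1/2, 1/4, 1/4).
On side CA the B-coordinate is zero; dropping P's B-weight 1/4 and renormalizing the remaining 1/4 : 1/2 gives weights 1/3, 2/3 on C, A.
Q = (1/3)·(-21/2, -7) + (2/3)·(-4, -12) = (-37/6, -31/3).

(-37/6, -31/3)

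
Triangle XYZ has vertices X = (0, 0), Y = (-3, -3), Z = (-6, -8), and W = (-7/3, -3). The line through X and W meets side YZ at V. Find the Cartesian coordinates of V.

Barycentric coordinates of W with respect to XYZ: (5/9, 1/9, 1/3).
On side YZ the X-coordinate is zero; dropping W's X-weight 5/9 and renormalizing the remaining 1/9 : 1/3 gives weights 1/4, 3/4 on Y, Z.
V = (1/4)·(-3, -3) + (3/4)·(-6, -8) = (-21/4, -27/4).

(-21/4, -27/4)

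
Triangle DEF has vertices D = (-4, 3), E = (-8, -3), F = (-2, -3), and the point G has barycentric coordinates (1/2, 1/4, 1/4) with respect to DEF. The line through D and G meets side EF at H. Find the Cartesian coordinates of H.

(-5, -3)

Line DG meets EF where the D-coordinate vanishes; zeroing G's D-weight and renormalizing leaves E, F-weights 1/4 : 1/4 → (1/2, 1/2).
So H = (1/2)·E + (1/2)·F = (-5, -3).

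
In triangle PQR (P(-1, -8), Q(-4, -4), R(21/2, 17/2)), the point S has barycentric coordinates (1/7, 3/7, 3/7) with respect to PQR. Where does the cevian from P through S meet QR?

(13/4, 9/4)

Line PS meets QR where the P-coordinate vanishes; zeroing S's P-weight and renormalizing leaves Q, R-weights 3/7 : 3/7 → (1/2, 1/2).
So T = (1/2)·Q + (1/2)·R = (13/4, 9/4).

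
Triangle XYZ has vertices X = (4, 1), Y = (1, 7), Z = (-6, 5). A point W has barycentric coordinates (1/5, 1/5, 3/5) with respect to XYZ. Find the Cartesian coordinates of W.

W = (1/5)·X + (1/5)·Y + (3/5)·Z.
x-coordinate: (1/5)·4 + (1/5)·1 + (3/5)·(-6) = -13/5.
y-coordinate: (1/5)·1 + (1/5)·7 + (3/5)·5 = 23/5.

(-13/5, 23/5)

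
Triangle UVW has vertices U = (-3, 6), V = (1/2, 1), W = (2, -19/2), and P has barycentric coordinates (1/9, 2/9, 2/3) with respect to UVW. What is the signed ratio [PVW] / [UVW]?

The signed ratio [PVW]/[UVW] equals the barycentric coordinate of P at vertex U, which is 1/9.

1/9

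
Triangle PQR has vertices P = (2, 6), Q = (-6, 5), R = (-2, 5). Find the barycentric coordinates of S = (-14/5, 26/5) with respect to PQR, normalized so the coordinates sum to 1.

(1/5, 2/5, 2/5)

Signed area of the reference triangle: [PQR] = ½·(2·(5−5) + (-6)·(5−6) + (-2)·(6−5)) = ½·(0 + 6 − 2) = 2.
[SQR] = ½·((-14/5)·(5−5) + (-6)·(5−(26/5)) + (-2)·(26/5−5)) = ½·(0 + 6/5 − 2/5) = 2/5, so the P-coordinate is (2/5)/2 = 1/5.
[PSR] = ½·(2·(26/5−5) + (-14/5)·(5−6) + (-2)·(6−(26/5))) = ½·(2/5 + 14/5 − 8/5) = 4/5, so the Q-coordinate is 2/5.
[PQS] = ½·(2·(5−(26/5)) + (-6)·(26/5−6) + (-14/5)·(6−5)) = ½·(-2/5 + 24/5 − 14/5) = 4/5, so the R-coordinate is 2/5.
Check: 1/5 + 2/5 + 2/5 = 1.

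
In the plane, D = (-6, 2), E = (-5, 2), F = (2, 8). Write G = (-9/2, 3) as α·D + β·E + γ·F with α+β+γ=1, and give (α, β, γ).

(2/3, 1/6, 1/6)

Signed area of the reference triangle: [DEF] = ½·((-6)·(2−8) + (-5)·(8−2) + 2·(2−2)) = ½·(36 − 30 + 0) = 3.
[GEF] = ½·((-9/2)·(2−8) + (-5)·(8−3) + 2·(3−2)) = ½·(27 − 25 + 2) = 2, so the D-coordinate is 2/3 = 2/3.
[DGF] = ½·((-6)·(3−8) + (-9/2)·(8−2) + 2·(2−3)) = ½·(30 − 27 − 2) = 1/2, so the E-coordinate is 1/6.
[DEG] = ½·((-6)·(2−3) + (-5)·(3−2) + (-9/2)·(2−2)) = ½·(6 − 5 + 0) = 1/2, so the F-coordinate is 1/6.
Check: 2/3 + 1/6 + 1/6 = 1.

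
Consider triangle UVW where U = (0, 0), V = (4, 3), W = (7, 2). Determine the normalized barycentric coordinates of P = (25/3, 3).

(-1/3, 1/3, 1)

Signed area of the reference triangle: [UVW] = ½·(0·(3−2) + 4·(2−0) + 7·(0−3)) = ½·(0 + 8 − 21) = -13/2.
[PVW] = ½·((25/3)·(3−2) + 4·(2−3) + 7·(3−3)) = ½·(25/3 − 4 + 0) = 13/6, so the U-coordinate is (13/6)/(-13/2) = -1/3.
[UPW] = ½·(0·(3−2) + (25/3)·(2−0) + 7·(0−3)) = ½·(0 + 50/3 − 21) = -13/6, so the V-coordinate is 1/3.
[UVP] = ½·(0·(3−3) + 4·(3−0) + (25/3)·(0−3)) = ½·(0 + 12 − 25) = -13/2, so the W-coordinate is 1.
Check: -1/3 + 1/3 + 1 = 1.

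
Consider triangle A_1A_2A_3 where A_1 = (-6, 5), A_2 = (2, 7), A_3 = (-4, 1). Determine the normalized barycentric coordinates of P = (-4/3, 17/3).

(1/3, 5/9, 1/9)

Signed area of the reference triangle: [A_1A_2A_3] = ½·((-6)·(7−1) + 2·(1−5) + (-4)·(5−7)) = ½·(-36 − 8 + 8) = -18.
[PA_2A_3] = ½·((-4/3)·(7−1) + 2·(1−(17/3)) + (-4)·(17/3−7)) = ½·(-8 − 28/3 + 16/3) = -6, so the A_1-coordinate is (-6)/(-18) = 1/3.
[A_1PA_3] = ½·((-6)·(17/3−1) + (-4/3)·(1−5) + (-4)·(5−(17/3))) = ½·(-28 + 16/3 + 8/3) = -10, so the A_2-coordinate is 5/9.
[A_1A_2P] = ½·((-6)·(7−(17/3)) + 2·(17/3−5) + (-4/3)·(5−7)) = ½·(-8 + 4/3 + 8/3) = -2, so the A_3-coordinate is 1/9.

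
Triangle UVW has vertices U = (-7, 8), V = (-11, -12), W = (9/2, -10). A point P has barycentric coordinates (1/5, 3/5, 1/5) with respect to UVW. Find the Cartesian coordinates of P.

(-71/10, -38/5)

P = (1/5)·U + (3/5)·V + (1/5)·W.
x-coordinate: (1/5)·(-7) + (3/5)·(-11) + (1/5)·(9/2) = -71/10.
y-coordinate: (1/5)·8 + (3/5)·(-12) + (1/5)·(-10) = -38/5.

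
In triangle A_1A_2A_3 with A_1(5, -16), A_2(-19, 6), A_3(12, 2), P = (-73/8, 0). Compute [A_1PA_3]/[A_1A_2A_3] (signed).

5/8

[A_1A_2A_3] = ½·(5·(6−2) + (-19)·(2−(-16)) + 12·(-16−6)) = ½·(20 − 342 − 264) = -293.
[A_1PA_3] = ½·(5·(0−2) + (-73/8)·(2−(-16)) + 12·(-16−0)) = ½·(-10 − 657/4 − 192) = -1465/8, so the ratio is (-1465/8)/(-293) = 5/8.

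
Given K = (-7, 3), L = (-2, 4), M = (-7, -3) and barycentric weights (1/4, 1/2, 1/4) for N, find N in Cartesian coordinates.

(-9/2, 2)

N = (1/4)·K + (1/2)·L + (1/4)·M.
x-coordinate: (1/4)·(-7) + (1/2)·(-2) + (1/4)·(-7) = -9/2.
y-coordinate: (1/4)·3 + (1/2)·4 + (1/4)·(-3) = 2.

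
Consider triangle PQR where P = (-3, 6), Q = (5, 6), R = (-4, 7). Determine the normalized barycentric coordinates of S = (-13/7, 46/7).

Signed area of the reference triangle: [PQR] = ½·((-3)·(6−7) + 5·(7−6) + (-4)·(6−6)) = ½·(3 + 5 + 0) = 4.
[SQR] = ½·((-13/7)·(6−7) + 5·(7−(46/7)) + (-4)·(46/7−6)) = ½·(13/7 + 15/7 − 16/7) = 6/7, so the P-coordinate is (6/7)/4 = 3/14.
[PSR] = ½·((-3)·(46/7−7) + (-13/7)·(7−6) + (-4)·(6−(46/7))) = ½·(9/7 − 13/7 + 16/7) = 6/7, so the Q-coordinate is 3/14.
[PQS] = ½·((-3)·(6−(46/7)) + 5·(46/7−6) + (-13/7)·(6−6)) = ½·(12/7 + 20/7 + 0) = 16/7, so the R-coordinate is 4/7.
Check: 3/14 + 3/14 + 4/7 = 1.

(3/14, 3/14, 4/7)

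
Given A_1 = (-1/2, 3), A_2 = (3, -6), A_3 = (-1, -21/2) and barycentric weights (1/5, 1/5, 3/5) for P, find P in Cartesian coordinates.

(-1/10, -69/10)

P = (1/5)·A_1 + (1/5)·A_2 + (3/5)·A_3.
x-coordinate: (1/5)·(-1/2) + (1/5)·3 + (3/5)·(-1) = -1/10.
y-coordinate: (1/5)·3 + (1/5)·(-6) + (3/5)·(-21/2) = -69/10.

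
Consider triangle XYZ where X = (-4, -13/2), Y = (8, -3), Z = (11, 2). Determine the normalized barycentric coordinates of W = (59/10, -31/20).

Signed area of the reference triangle: [XYZ] = ½·((-4)·(-3−2) + 8·(2−(-13/2)) + 11·(-13/2−(-3))) = ½·(20 + 68 − 77/2) = 99/4.
[WYZ] = ½·((59/10)·(-3−2) + 8·(2−(-31/20)) + 11·(-31/20−(-3))) = ½·(-59/2 + 142/5 + 319/20) = 297/40, so the X-coordinate is (297/40)/(99/4) = 3/10.
[XWZ] = ½·((-4)·(-31/20−2) + (59/10)·(2−(-13/2)) + 11·(-13/2−(-31/20))) = ½·(71/5 + 1003/20 − 1089/20) = 99/20, so the Y-coordinate is 1/5.
[XYW] = ½·((-4)·(-3−(-31/20)) + 8·(-31/20−(-13/2)) + (59/10)·(-13/2−(-3))) = ½·(29/5 + 198/5 − 413/20) = 99/8, so the Z-coordinate is 1/2.

(3/10, 1/5, 1/2)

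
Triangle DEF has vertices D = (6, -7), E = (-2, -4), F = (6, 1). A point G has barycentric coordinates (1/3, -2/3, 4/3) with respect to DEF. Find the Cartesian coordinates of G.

G = (1/3)·D + (-2/3)·E + (4/3)·F.
x-coordinate: (1/3)·6 + (-2/3)·(-2) + (4/3)·6 = 34/3.
y-coordinate: (1/3)·(-7) + (-2/3)·(-4) + (4/3)·1 = 5/3.

(34/3, 5/3)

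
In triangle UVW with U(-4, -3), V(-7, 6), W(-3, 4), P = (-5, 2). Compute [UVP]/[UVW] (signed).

1/5

[UVW] = ½·((-4)·(6−4) + (-7)·(4−(-3)) + (-3)·(-3−6)) = ½·(-8 − 49 + 27) = -15.
[UVP] = ½·((-4)·(6−2) + (-7)·(2−(-3)) + (-5)·(-3−6)) = ½·(-16 − 35 + 45) = -3, so the ratio is (-3)/(-15) = 1/5.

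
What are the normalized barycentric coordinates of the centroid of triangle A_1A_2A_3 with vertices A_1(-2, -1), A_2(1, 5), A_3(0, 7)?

The centroid is the average of the vertices, so each weight is 1/3.

(1/3, 1/3, 1/3)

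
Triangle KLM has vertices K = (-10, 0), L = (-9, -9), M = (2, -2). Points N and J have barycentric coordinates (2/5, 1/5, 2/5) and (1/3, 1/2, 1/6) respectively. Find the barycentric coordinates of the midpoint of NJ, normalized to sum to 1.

(11/30, 7/20, 17/60)

Since both coordinate triples sum to 1, the midpoint's barycentrics are the componentwise average.
(2/5+1/3)/2 = 11/30; similarly 7/20 and 17/60.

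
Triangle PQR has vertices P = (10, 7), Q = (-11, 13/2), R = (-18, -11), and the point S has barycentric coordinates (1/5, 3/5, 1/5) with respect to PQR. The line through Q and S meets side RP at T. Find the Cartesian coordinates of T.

(-4, -2)

Line QS meets RP where the Q-coordinate vanishes; zeroing S's Q-weight and renormalizing leaves R, P-weights 1/5 : 1/5 → (1/2, 1/2).
So T = (1/2)·R + (1/2)·P = (-4, -2).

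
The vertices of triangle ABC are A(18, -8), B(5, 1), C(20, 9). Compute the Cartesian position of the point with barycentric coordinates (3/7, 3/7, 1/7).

P = (3/7)·A + (3/7)·B + (1/7)·C.
x-coordinate: (3/7)·18 + (3/7)·5 + (1/7)·20 = 89/7.
y-coordinate: (3/7)·(-8) + (3/7)·1 + (1/7)·9 = -12/7.

(89/7, -12/7)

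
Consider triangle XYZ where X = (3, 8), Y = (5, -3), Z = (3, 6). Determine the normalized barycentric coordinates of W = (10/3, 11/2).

(1/2, 1/6, 1/3)

Signed area of the reference triangle: [XYZ] = ½·(3·(-3−6) + 5·(6−8) + 3·(8−(-3))) = ½·(-27 − 10 + 33) = -2.
[WYZ] = ½·((10/3)·(-3−6) + 5·(6−(11/2)) + 3·(11/2−(-3))) = ½·(-30 + 5/2 + 51/2) = -1, so the X-coordinate is (-1)/(-2) = 1/2.
[XWZ] = ½·(3·(11/2−6) + (10/3)·(6−8) + 3·(8−(11/2))) = ½·(-3/2 − 20/3 + 15/2) = -1/3, so the Y-coordinate is 1/6.
[XYW] = ½·(3·(-3−(11/2)) + 5·(11/2−8) + (10/3)·(8−(-3))) = ½·(-51/2 − 25/2 + 110/3) = -2/3, so the Z-coordinate is 1/3.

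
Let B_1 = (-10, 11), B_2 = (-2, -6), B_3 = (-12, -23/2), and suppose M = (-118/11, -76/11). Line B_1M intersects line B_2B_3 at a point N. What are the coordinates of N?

Barycentric coordinates of M with respect to B_1B_2B_3: (2/11, 1/11, 8/11).
On side B_2B_3 the B_1-coordinate is zero; dropping M's B_1-weight 2/11 and renormalizing the remaining 1/11 : 8/11 gives weights 1/9, 8/9 on B_2, B_3.
N = (1/9)·(-2, -6) + (8/9)·(-12, -23/2) = (-98/9, -98/9).

(-98/9, -98/9)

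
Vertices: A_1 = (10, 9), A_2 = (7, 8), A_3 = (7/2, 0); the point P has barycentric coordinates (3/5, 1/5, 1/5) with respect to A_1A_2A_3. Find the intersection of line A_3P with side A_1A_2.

(37/4, 35/4)

Line A_3P meets A_1A_2 where the A_3-coordinate vanishes; zeroing P's A_3-weight and renormalizing leaves A_1, A_2-weights 3/5 : 1/5 → (3/4, 1/4).
So Q = (3/4)·A_1 + (1/4)·A_2 = (37/4, 35/4).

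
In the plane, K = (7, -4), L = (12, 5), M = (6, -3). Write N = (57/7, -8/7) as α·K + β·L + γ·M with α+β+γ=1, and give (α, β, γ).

(3/7, 2/7, 2/7)

Signed area of the reference triangle: [KLM] = ½·(7·(5−(-3)) + 12·(-3−(-4)) + 6·(-4−5)) = ½·(56 + 12 − 54) = 7.
[NLM] = ½·((57/7)·(5−(-3)) + 12·(-3−(-8/7)) + 6·(-8/7−5)) = ½·(456/7 − 156/7 − 258/7) = 3, so the K-coordinate is 3/7 = 3/7.
[KNM] = ½·(7·(-8/7−(-3)) + (57/7)·(-3−(-4)) + 6·(-4−(-8/7))) = ½·(13 + 57/7 − 120/7) = 2, so the L-coordinate is 2/7.
[KLN] = ½·(7·(5−(-8/7)) + 12·(-8/7−(-4)) + (57/7)·(-4−5)) = ½·(43 + 240/7 − 513/7) = 2, so the M-coordinate is 2/7.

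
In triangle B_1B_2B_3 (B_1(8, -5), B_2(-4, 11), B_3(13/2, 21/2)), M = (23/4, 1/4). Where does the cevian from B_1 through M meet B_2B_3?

Barycentric coordinates of M with respect to B_1B_2B_3: (2/3, 1/6, 1/6).
On side B_2B_3 the B_1-coordinate is zero; dropping M's B_1-weight 2/3 and renormalizing the remaining 1/6 : 1/6 gives weights 1/2, 1/2 on B_2, B_3.
N = (1/2)·(-4, 11) + (1/2)·(13/2, 21/2) = (5/4, 43/4).

(5/4, 43/4)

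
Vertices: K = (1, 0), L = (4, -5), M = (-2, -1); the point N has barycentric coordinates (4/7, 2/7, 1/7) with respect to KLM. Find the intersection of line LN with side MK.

(2/5, -1/5)

Line LN meets MK where the L-coordinate vanishes; zeroing N's L-weight and renormalizing leaves M, K-weights 1/7 : 4/7 → (1/5, 4/5).
So J = (1/5)·M + (4/5)·K = (2/5, -1/5).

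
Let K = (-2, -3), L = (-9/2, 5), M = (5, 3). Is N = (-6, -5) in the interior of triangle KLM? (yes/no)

Barycentric coordinates of N: (98/71, 10/71, -37/71).
The three coordinates are positive, positive, negative; a point is interior exactly when all three are positive.

no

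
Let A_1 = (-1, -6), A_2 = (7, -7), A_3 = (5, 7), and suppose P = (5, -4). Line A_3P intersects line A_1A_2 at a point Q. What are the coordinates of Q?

(5, -27/4)

Barycentric coordinates of P with respect to A_1A_2A_3: (1/5, 3/5, 1/5).
On side A_1A_2 the A_3-coordinate is zero; dropping P's A_3-weight 1/5 and renormalizing the remaining 1/5 : 3/5 gives weights 1/4, 3/4 on A_1, A_2.
Q = (1/4)·(-1, -6) + (3/4)·(7, -7) = (5, -27/4).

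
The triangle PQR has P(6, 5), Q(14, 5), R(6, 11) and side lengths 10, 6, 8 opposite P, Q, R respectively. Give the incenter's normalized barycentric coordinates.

(5/12, 1/4, 1/3)

The incenter has barycentric coordinates proportional to the opposite side lengths: (10 : 6 : 8).
Normalizing by 10+6+8 = 24 gives (5/12, 1/4, 1/3).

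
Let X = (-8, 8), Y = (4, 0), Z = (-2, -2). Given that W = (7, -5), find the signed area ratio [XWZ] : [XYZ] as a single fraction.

1

[XYZ] = ½·((-8)·(0−(-2)) + 4·(-2−8) + (-2)·(8−0)) = ½·(-16 − 40 − 16) = -36.
[XWZ] = ½·((-8)·(-5−(-2)) + 7·(-2−8) + (-2)·(8−(-5))) = ½·(24 − 70 − 26) = -36, so the ratio is (-36)/(-36) = 1.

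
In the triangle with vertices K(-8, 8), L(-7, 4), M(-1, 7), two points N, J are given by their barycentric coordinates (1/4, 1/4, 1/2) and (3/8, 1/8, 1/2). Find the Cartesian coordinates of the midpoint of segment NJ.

Barycentric coordinates of the midpoint are the average: (5/16, 3/16, 1/2).
Converting: (5/16)·K + (3/16)·L + (1/2)·M = (-69/16, 27/4).

(-69/16, 27/4)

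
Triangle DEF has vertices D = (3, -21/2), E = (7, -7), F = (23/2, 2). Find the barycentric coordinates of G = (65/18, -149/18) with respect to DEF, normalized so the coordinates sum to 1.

(11/9, -5/9, 1/3)

Signed area of the reference triangle: [DEF] = ½·(3·(-7−2) + 7·(2−(-21/2)) + (23/2)·(-21/2−(-7))) = ½·(-27 + 175/2 − 161/4) = 81/8.
[GEF] = ½·((65/18)·(-7−2) + 7·(2−(-149/18)) + (23/2)·(-149/18−(-7))) = ½·(-65/2 + 1295/18 − 529/36) = 99/8, so the D-coordinate is (99/8)/(81/8) = 11/9.
[DGF] = ½·(3·(-149/18−2) + (65/18)·(2−(-21/2)) + (23/2)·(-21/2−(-149/18))) = ½·(-185/6 + 1625/36 − 230/9) = -45/8, so the E-coordinate is -5/9.
[DEG] = ½·(3·(-7−(-149/18)) + 7·(-149/18−(-21/2)) + (65/18)·(-21/2−(-7))) = ½·(23/6 + 140/9 − 455/36) = 27/8, so the F-coordinate is 1/3.
Check: 11/9 − 5/9 + 1/3 = 1.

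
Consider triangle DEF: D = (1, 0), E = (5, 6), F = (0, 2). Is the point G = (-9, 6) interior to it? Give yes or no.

Barycentric coordinates of G: (-4, -1, 6).
The three coordinates are negative, negative, positive; a point is interior exactly when all three are positive.

no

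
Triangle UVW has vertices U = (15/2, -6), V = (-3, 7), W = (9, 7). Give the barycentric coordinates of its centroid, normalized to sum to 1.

(1/3, 1/3, 1/3)

The centroid is the average of the vertices, so each weight is 1/3.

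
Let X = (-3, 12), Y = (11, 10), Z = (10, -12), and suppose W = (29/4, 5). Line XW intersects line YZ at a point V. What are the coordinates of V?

Barycentric coordinates of W with respect to XYZ: (1/4, 1/2, 1/4).
On side YZ the X-coordinate is zero; dropping W's X-weight 1/4 and renormalizing the remaining 1/2 : 1/4 gives weights 2/3, 1/3 on Y, Z.
V = (2/3)·(11, 10) + (1/3)·(10, -12) = (32/3, 8/3).

(32/3, 8/3)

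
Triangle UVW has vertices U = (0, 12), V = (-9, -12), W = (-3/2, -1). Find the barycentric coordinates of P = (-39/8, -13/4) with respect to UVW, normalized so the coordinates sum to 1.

(1/4, 1/2, 1/4)

Signed area of the reference triangle: [UVW] = ½·(0·(-12−(-1)) + (-9)·(-1−12) + (-3/2)·(12−(-12))) = ½·(0 + 117 − 36) = 81/2.
[PVW] = ½·((-39/8)·(-12−(-1)) + (-9)·(-1−(-13/4)) + (-3/2)·(-13/4−(-12))) = ½·(429/8 − 81/4 − 105/8) = 81/8, so the U-coordinate is (81/8)/(81/2) = 1/4.
[UPW] = ½·(0·(-13/4−(-1)) + (-39/8)·(-1−12) + (-3/2)·(12−(-13/4))) = ½·(0 + 507/8 − 183/8) = 81/4, so the V-coordinate is 1/2.
[UVP] = ½·(0·(-12−(-13/4)) + (-9)·(-13/4−12) + (-39/8)·(12−(-12))) = ½·(0 + 549/4 − 117) = 81/8, so the W-coordinate is 1/4.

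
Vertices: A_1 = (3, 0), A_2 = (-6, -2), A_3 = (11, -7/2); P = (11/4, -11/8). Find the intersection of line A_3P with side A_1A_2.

(0, -2/3)

Barycentric coordinates of P with respect to A_1A_2A_3: (1/2, 1/4, 1/4).
On side A_1A_2 the A_3-coordinate is zero; dropping P's A_3-weight 1/4 and renormalizing the remaining 1/2 : 1/4 gives weights 2/3, 1/3 on A_1, A_2.
Q = (2/3)·(3, 0) + (1/3)·(-6, -2) = (0, -2/3).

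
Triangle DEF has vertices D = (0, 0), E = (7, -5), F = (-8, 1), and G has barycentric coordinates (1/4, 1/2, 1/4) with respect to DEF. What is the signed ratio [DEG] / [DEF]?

1/4

The signed ratio [DEG]/[DEF] equals the barycentric coordinate of G at vertex F, which is 1/4.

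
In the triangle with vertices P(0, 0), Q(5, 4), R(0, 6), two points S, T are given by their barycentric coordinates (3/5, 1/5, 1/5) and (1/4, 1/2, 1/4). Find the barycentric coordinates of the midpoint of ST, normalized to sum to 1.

Since both coordinate triples sum to 1, the midpoint's barycentrics are the componentwise average.
(3/5+1/4)/2 = 17/40; similarly 7/20 and 9/40.

(17/40, 7/20, 9/40)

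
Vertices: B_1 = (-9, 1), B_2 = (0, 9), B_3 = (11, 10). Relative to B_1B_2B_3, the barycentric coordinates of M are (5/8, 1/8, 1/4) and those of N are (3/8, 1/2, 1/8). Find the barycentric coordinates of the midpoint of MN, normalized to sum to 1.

(1/2, 5/16, 3/16)

Since both coordinate triples sum to 1, the midpoint's barycentrics are the componentwise average.
(5/8+3/8)/2 = 1/2; similarly 5/16 and 3/16.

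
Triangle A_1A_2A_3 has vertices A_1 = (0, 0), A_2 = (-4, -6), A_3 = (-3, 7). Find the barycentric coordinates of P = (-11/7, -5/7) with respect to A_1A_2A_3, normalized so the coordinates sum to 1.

Signed area of the reference triangle: [A_1A_2A_3] = ½·(0·(-6−7) + (-4)·(7−0) + (-3)·(0−(-6))) = ½·(0 − 28 − 18) = -23.
[PA_2A_3] = ½·((-11/7)·(-6−7) + (-4)·(7−(-5/7)) + (-3)·(-5/7−(-6))) = ½·(143/7 − 216/7 − 111/7) = -92/7, so the A_1-coordinate is (-92/7)/(-23) = 4/7.
[A_1PA_3] = ½·(0·(-5/7−7) + (-11/7)·(7−0) + (-3)·(0−(-5/7))) = ½·(0 − 11 − 15/7) = -46/7, so the A_2-coordinate is 2/7.
[A_1A_2P] = ½·(0·(-6−(-5/7)) + (-4)·(-5/7−0) + (-11/7)·(0−(-6))) = ½·(0 + 20/7 − 66/7) = -23/7, so the A_3-coordinate is 1/7.

(4/7, 2/7, 1/7)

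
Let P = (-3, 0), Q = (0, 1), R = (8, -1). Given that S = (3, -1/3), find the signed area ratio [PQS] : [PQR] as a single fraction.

1/2

[PQR] = ½·((-3)·(1−(-1)) + 0·(-1−0) + 8·(0−1)) = ½·(-6 + 0 − 8) = -7.
[PQS] = ½·((-3)·(1−(-1/3)) + 0·(-1/3−0) + 3·(0−1)) = ½·(-4 + 0 − 3) = -7/2, so the ratio is (-7/2)/(-7) = 1/2.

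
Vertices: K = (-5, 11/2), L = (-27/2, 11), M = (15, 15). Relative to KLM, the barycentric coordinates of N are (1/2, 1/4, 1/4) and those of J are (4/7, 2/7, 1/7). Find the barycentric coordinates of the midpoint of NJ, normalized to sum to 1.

(15/28, 15/56, 11/56)

Since both coordinate triples sum to 1, the midpoint's barycentrics are the componentwise average.
(1/2+4/7)/2 = 15/28; similarly 15/56 and 11/56.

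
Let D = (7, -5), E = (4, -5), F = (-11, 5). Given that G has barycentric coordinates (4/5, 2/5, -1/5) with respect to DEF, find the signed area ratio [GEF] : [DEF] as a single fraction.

4/5

The signed ratio [GEF]/[DEF] equals the barycentric coordinate of G at vertex D, which is 4/5.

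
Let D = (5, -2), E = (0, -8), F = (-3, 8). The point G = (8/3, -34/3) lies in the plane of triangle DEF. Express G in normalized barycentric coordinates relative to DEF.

Signed area of the reference triangle: [DEF] = ½·(5·(-8−8) + 0·(8−(-2)) + (-3)·(-2−(-8))) = ½·(-80 + 0 − 18) = -49.
[GEF] = ½·((8/3)·(-8−8) + 0·(8−(-34/3)) + (-3)·(-34/3−(-8))) = ½·(-128/3 + 0 + 10) = -49/3, so the D-coordinate is (-49/3)/(-49) = 1/3.
[DGF] = ½·(5·(-34/3−8) + (8/3)·(8−(-2)) + (-3)·(-2−(-34/3))) = ½·(-290/3 + 80/3 − 28) = -49, so the E-coordinate is 1.
[DEG] = ½·(5·(-8−(-34/3)) + 0·(-34/3−(-2)) + (8/3)·(-2−(-8))) = ½·(50/3 + 0 + 16) = 49/3, so the F-coordinate is -1/3.
Check: 1/3 + 1 − 1/3 = 1.

(1/3, 1, -1/3)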